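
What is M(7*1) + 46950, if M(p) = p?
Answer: 46957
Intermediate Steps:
M(7*1) + 46950 = 7*1 + 46950 = 7 + 46950 = 46957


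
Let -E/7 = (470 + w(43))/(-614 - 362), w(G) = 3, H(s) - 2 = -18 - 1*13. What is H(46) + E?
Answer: -24993/976 ≈ -25.608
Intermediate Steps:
H(s) = -29 (H(s) = 2 + (-18 - 1*13) = 2 + (-18 - 13) = 2 - 31 = -29)
E = 3311/976 (E = -7*(470 + 3)/(-614 - 362) = -3311/(-976) = -3311*(-1)/976 = -7*(-473/976) = 3311/976 ≈ 3.3924)
H(46) + E = -29 + 3311/976 = -24993/976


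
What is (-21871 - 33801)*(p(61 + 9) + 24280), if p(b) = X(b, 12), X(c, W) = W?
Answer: -1352384224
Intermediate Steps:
p(b) = 12
(-21871 - 33801)*(p(61 + 9) + 24280) = (-21871 - 33801)*(12 + 24280) = -55672*24292 = -1352384224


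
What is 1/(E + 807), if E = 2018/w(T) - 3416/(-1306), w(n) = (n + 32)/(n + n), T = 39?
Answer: 46363/140321021 ≈ 0.00033041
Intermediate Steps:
w(n) = (32 + n)/(2*n) (w(n) = (32 + n)/((2*n)) = (32 + n)*(1/(2*n)) = (32 + n)/(2*n))
E = 102906080/46363 (E = 2018/(((½)*(32 + 39)/39)) - 3416/(-1306) = 2018/(((½)*(1/39)*71)) - 3416*(-1/1306) = 2018/(71/78) + 1708/653 = 2018*(78/71) + 1708/653 = 157404/71 + 1708/653 = 102906080/46363 ≈ 2219.6)
1/(E + 807) = 1/(102906080/46363 + 807) = 1/(140321021/46363) = 46363/140321021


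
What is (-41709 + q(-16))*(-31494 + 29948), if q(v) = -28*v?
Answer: 63789506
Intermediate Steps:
(-41709 + q(-16))*(-31494 + 29948) = (-41709 - 28*(-16))*(-31494 + 29948) = (-41709 + 448)*(-1546) = -41261*(-1546) = 63789506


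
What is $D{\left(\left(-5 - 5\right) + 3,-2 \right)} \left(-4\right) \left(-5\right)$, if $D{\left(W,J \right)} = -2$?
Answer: $-40$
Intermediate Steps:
$D{\left(\left(-5 - 5\right) + 3,-2 \right)} \left(-4\right) \left(-5\right) = \left(-2\right) \left(-4\right) \left(-5\right) = 8 \left(-5\right) = -40$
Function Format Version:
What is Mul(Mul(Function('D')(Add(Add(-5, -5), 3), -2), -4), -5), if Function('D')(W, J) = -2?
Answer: -40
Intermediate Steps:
Mul(Mul(Function('D')(Add(Add(-5, -5), 3), -2), -4), -5) = Mul(Mul(-2, -4), -5) = Mul(8, -5) = -40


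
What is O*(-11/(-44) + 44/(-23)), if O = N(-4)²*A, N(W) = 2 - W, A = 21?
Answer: -28917/23 ≈ -1257.3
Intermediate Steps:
O = 756 (O = (2 - 1*(-4))²*21 = (2 + 4)²*21 = 6²*21 = 36*21 = 756)
O*(-11/(-44) + 44/(-23)) = 756*(-11/(-44) + 44/(-23)) = 756*(-11*(-1/44) + 44*(-1/23)) = 756*(¼ - 44/23) = 756*(-153/92) = -28917/23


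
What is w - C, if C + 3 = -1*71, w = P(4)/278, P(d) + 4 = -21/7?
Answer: 20565/278 ≈ 73.975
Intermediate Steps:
P(d) = -7 (P(d) = -4 - 21/7 = -4 - 21*1/7 = -4 - 3 = -7)
w = -7/278 ≈ -0.025180
C = -74 (C = -3 - 1*71 = -3 - 71 = -74)
w - C = -7/278 - 1*(-74) = -7/278 + 74 = 20565/278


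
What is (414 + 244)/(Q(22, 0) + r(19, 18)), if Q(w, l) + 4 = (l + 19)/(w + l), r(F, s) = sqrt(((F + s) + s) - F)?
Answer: 2068/9 ≈ 229.78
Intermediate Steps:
r(F, s) = sqrt(2)*sqrt(s) (r(F, s) = sqrt((F + 2*s) - F) = sqrt(2*s) = sqrt(2)*sqrt(s))
Q(w, l) = -4 + (19 + l)/(l + w) (Q(w, l) = -4 + (l + 19)/(w + l) = -4 + (19 + l)/(l + w))
(414 + 244)/(Q(22, 0) + r(19, 18)) = (414 + 244)/((19 - 4*22 - 3*0)/(0 + 22) + sqrt(2)*sqrt(18)) = 658/((19 - 88 + 0)/22 + sqrt(2)*(3*sqrt(2))) = 658/((1/22)*(-69) + 6) = 658/(-69/22 + 6) = 658/(63/22) = 658*(22/63) = 2068/9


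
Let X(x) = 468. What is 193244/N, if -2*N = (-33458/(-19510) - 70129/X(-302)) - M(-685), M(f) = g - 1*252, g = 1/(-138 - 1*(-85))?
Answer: -93515803673760/25136447561 ≈ -3720.3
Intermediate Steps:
g = -1/53 (g = 1/(-138 + 85) = 1/(-53) = -1/53 ≈ -0.018868)
M(f) = -13357/53 (M(f) = -1/53 - 1*252 = -1/53 - 252 = -13357/53)
N = -25136447561/483926040 (N = -((-33458/(-19510) - 70129/468) - 1*(-13357/53))/2 = -((-33458*(-1/19510) - 70129*1/468) + 13357/53)/2 = -((16729/9755 - 70129/468) + 13357/53)/2 = -(-676279223/4565340 + 13357/53)/2 = -1/2*25136447561/241963020 = -25136447561/483926040 ≈ -51.943)
193244/N = 193244/(-25136447561/483926040) = 193244*(-483926040/25136447561) = -93515803673760/25136447561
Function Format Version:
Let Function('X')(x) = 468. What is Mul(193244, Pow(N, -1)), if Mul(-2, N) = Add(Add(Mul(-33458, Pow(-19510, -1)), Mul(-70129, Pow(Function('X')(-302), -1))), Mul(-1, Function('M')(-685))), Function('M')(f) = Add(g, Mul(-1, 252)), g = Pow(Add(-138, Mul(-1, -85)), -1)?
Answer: Rational(-93515803673760, 25136447561) ≈ -3720.3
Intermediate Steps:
g = Rational(-1, 53) (g = Pow(Add(-138, 85), -1) = Pow(-53, -1) = Rational(-1, 53) ≈ -0.018868)
Function('M')(f) = Rational(-13357, 53) (Function('M')(f) = Add(Rational(-1, 53), Mul(-1, 252)) = Add(Rational(-1, 53), -252) = Rational(-13357, 53))
N = Rational(-25136447561, 483926040) (N = Mul(Rational(-1, 2), Add(Add(Mul(-33458, Pow(-19510, -1)), Mul(-70129, Pow(468, -1))), Mul(-1, Rational(-13357, 53)))) = Mul(Rational(-1, 2), Add(Add(Mul(-33458, Rational(-1, 19510)), Mul(-70129, Rational(1, 468))), Rational(13357, 53))) = Mul(Rational(-1, 2), Add(Add(Rational(16729, 9755), Rational(-70129, 468)), Rational(13357, 53))) = Mul(Rational(-1, 2), Add(Rational(-676279223, 4565340), Rational(13357, 53))) = Mul(Rational(-1, 2), Rational(25136447561, 241963020)) = Rational(-25136447561, 483926040) ≈ -51.943)
Mul(193244, Pow(N, -1)) = Mul(193244, Pow(Rational(-25136447561, 483926040), -1)) = Mul(193244, Rational(-483926040, 25136447561)) = Rational(-93515803673760, 25136447561)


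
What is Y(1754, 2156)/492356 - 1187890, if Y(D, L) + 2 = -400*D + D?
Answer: -146216367172/123089 ≈ -1.1879e+6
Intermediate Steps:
Y(D, L) = -2 - 399*D (Y(D, L) = -2 + (-400*D + D) = -2 - 399*D)
Y(1754, 2156)/492356 - 1187890 = (-2 - 399*1754)/492356 - 1187890 = (-2 - 699846)*(1/492356) - 1187890 = -699848*1/492356 - 1187890 = -174962/123089 - 1187890 = -146216367172/123089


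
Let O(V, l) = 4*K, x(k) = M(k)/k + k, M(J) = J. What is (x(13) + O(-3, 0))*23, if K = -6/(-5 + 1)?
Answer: 460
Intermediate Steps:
K = 3/2 (K = -6/(-4) = -6*(-¼) = 3/2 ≈ 1.5000)
x(k) = 1 + k (x(k) = k/k + k = 1 + k)
O(V, l) = 6 (O(V, l) = 4*(3/2) = 6)
(x(13) + O(-3, 0))*23 = ((1 + 13) + 6)*23 = (14 + 6)*23 = 20*23 = 460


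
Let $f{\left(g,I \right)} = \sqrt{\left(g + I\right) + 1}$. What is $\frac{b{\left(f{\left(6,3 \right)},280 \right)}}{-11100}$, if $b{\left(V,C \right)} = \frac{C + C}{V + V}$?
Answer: $- \frac{7 \sqrt{10}}{2775} \approx -0.0079769$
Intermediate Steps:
$f{\left(g,I \right)} = \sqrt{1 + I + g}$ ($f{\left(g,I \right)} = \sqrt{\left(I + g\right) + 1} = \sqrt{1 + I + g}$)
$b{\left(V,C \right)} = \frac{C}{V}$ ($b{\left(V,C \right)} = \frac{2 C}{2 V} = 2 C \frac{1}{2 V} = \frac{C}{V}$)
$\frac{b{\left(f{\left(6,3 \right)},280 \right)}}{-11100} = \frac{280 \frac{1}{\sqrt{1 + 3 + 6}}}{-11100} = \frac{280}{\sqrt{10}} \left(- \frac{1}{11100}\right) = 280 \frac{\sqrt{10}}{10} \left(- \frac{1}{11100}\right) = 28 \sqrt{10} \left(- \frac{1}{11100}\right) = - \frac{7 \sqrt{10}}{2775}$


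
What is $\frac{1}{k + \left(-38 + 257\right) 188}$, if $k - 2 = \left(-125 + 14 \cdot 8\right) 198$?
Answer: $\frac{1}{38600} \approx 2.5907 \cdot 10^{-5}$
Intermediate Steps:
$k = -2572$ ($k = 2 + \left(-125 + 14 \cdot 8\right) 198 = 2 + \left(-125 + 112\right) 198 = 2 - 2574 = -2572$)
$\frac{1}{k + \left(-38 + 257\right) 188} = \frac{1}{-2572 + \left(-38 + 257\right) 188} = \frac{1}{-2572 + 219 \cdot 188} = \frac{1}{-2572 + 41172} = \frac{1}{38600}$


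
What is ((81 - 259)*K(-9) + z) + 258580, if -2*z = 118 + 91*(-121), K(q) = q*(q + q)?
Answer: 470381/2 ≈ 2.3519e+5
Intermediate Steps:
K(q) = 2*q² (K(q) = q*(2*q) = 2*q²)
z = 10893/2 (z = -(118 + 91*(-121))/2 = -(118 - 11011)/2 = -½*(-10893) = 10893/2 ≈ 5446.5)
((81 - 259)*K(-9) + z) + 258580 = ((81 - 259)*(2*(-9)²) + 10893/2) + 258580 = (-356*81 + 10893/2) + 258580 = (-178*162 + 10893/2) + 258580 = (-28836 + 10893/2) + 258580 = -46779/2 + 258580 = 470381/2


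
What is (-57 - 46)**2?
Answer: 10609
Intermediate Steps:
(-57 - 46)**2 = (-103)**2 = 10609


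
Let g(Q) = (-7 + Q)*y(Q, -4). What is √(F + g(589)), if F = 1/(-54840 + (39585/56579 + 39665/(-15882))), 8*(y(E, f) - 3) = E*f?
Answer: 19*I*√1613639941919751111077355/58597103185 ≈ 411.89*I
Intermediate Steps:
y(E, f) = 3 + E*f/8 (y(E, f) = 3 + (E*f)/8 = 3 + E*f/8)
g(Q) = (-7 + Q)*(3 - Q/2) (g(Q) = (-7 + Q)*(3 + (⅛)*Q*(-4)) = (-7 + Q)*(3 - Q/2))
F = -30985782/1699315992365 (F = 1/(-54840 + (39585*(1/56579) + 39665*(-1/15882))) = 1/(-54840 + (1365/1951 - 39665/15882)) = 1/(-54840 - 55707485/30985782) = 1/(-1699315992365/30985782) = -30985782/1699315992365 ≈ -1.8234e-5)
√(F + g(589)) = √(-30985782/1699315992365 + (-7 + 589)*(6 - 1*589)/2) = √(-30985782/1699315992365 + (½)*582*(6 - 589)) = √(-30985782/1699315992365 + (½)*582*(-583)) = √(-30985782/1699315992365 - 169653) = √(-288294056083685127/1699315992365) = 19*I*√1613639941919751111077355/58597103185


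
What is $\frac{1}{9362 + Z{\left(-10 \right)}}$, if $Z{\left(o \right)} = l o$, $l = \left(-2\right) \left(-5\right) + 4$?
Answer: $\frac{1}{9222} \approx 0.00010844$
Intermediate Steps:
$l = 14$ ($l = 10 + 4 = 14$)
$Z{\left(o \right)} = 14 o$
$\frac{1}{9362 + Z{\left(-10 \right)}} = \frac{1}{9362 + 14 \left(-10\right)} = \frac{1}{9362 - 140} = \frac{1}{9222}$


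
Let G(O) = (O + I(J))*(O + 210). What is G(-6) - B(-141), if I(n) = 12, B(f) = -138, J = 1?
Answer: 1362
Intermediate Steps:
G(O) = (12 + O)*(210 + O) (G(O) = (O + 12)*(O + 210) = (12 + O)*(210 + O))
G(-6) - B(-141) = (2520 + (-6)**2 + 222*(-6)) - 1*(-138) = (2520 + 36 - 1332) + 138 = 1224 + 138 = 1362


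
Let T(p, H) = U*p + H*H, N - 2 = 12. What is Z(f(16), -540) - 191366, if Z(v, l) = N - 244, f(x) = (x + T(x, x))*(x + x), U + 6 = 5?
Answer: -191596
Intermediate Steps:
N = 14 (N = 2 + 12 = 14)
U = -1 (U = -6 + 5 = -1)
T(p, H) = H² - p (T(p, H) = -p + H*H = -p + H² = H² - p)
f(x) = 2*x³ (f(x) = (x + (x² - x))*(x + x) = x²*(2*x) = 2*x³)
Z(v, l) = -230 (Z(v, l) = 14 - 244 = -230)
Z(f(16), -540) - 191366 = -230 - 191366 = -191596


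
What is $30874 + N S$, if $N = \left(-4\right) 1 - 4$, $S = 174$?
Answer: $29482$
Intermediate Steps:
$N = -8$ ($N = -4 - 4 = -8$)
$30874 + N S = 30874 - 1392 = 29482$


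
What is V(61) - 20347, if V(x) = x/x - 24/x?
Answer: -1241130/61 ≈ -20346.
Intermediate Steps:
V(x) = 1 - 24/x
V(61) - 20347 = (-24 + 61)/61 - 20347 = (1/61)*37 - 20347 = 37/61 - 20347 = -1241130/61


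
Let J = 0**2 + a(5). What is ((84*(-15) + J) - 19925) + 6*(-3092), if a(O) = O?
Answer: -39732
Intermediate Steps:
J = 5 (J = 0**2 + 5 = 0 + 5 = 5)
((84*(-15) + J) - 19925) + 6*(-3092) = ((84*(-15) + 5) - 19925) + 6*(-3092) = ((-1260 + 5) - 19925) - 18552 = (-1255 - 19925) - 18552 = -21180 - 18552 = -39732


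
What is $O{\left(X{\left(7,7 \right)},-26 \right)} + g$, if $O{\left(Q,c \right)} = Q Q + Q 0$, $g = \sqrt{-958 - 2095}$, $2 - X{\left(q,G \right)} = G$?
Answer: $25 + i \sqrt{3053} \approx 25.0 + 55.254 i$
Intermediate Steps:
$X{\left(q,G \right)} = 2 - G$
$g = i \sqrt{3053}$ ($g = \sqrt{-3053} = i \sqrt{3053} \approx 55.254 i$)
$O{\left(Q,c \right)} = Q^{2}$ ($O{\left(Q,c \right)} = Q^{2} + 0 = Q^{2}$)
$O{\left(X{\left(7,7 \right)},-26 \right)} + g = \left(2 - 7\right)^{2} + i \sqrt{3053} = \left(-5\right)^{2} + i \sqrt{3053} = 25 + i \sqrt{3053}$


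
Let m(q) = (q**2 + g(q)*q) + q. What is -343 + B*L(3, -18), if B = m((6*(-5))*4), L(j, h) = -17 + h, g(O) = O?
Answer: -1004143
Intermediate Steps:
m(q) = q + 2*q**2 (m(q) = (q**2 + q*q) + q = (q**2 + q**2) + q = 2*q**2 + q = q + 2*q**2)
B = 28680 (B = ((6*(-5))*4)*(1 + 2*((6*(-5))*4)) = (-30*4)*(1 + 2*(-30*4)) = -120*(1 + 2*(-120)) = -120*(1 - 240) = -120*(-239) = 28680)
-343 + B*L(3, -18) = -343 + 28680*(-17 - 18) = -343 + 28680*(-35) = -343 - 1003800 = -1004143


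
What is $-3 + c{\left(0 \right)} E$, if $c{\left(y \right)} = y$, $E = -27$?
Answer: $-3$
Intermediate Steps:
$-3 + c{\left(0 \right)} E = -3 + 0 \left(-27\right) = -3 + 0 = -3$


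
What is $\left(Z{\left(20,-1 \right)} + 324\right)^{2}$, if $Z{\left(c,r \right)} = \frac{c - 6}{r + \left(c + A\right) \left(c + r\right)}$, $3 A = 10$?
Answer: $\frac{184891400100}{1760929} \approx 1.05 \cdot 10^{5}$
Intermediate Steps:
$A = \frac{10}{3}$ ($A = \frac{1}{3} \cdot 10 = \frac{10}{3} \approx 3.3333$)
$Z{\left(c,r \right)} = \frac{-6 + c}{r + \left(\frac{10}{3} + c\right) \left(c + r\right)}$ ($Z{\left(c,r \right)} = \frac{c - 6}{r + \left(c + \frac{10}{3}\right) \left(c + r\right)} = \frac{-6 + c}{r + \left(\frac{10}{3} + c\right) \left(c + r\right)}$)
$\left(Z{\left(20,-1 \right)} + 324\right)^{2} = \left(\frac{3 \left(-6 + 20\right)}{3 \cdot 20^{2} + 10 \cdot 20 + 13 \left(-1\right) + 3 \cdot 20 \left(-1\right)} + 324\right)^{2} = \left(3 \frac{1}{3 \cdot 400 + 200 - 13 - 60} \cdot 14 + 324\right)^{2} = \left(3 \frac{1}{1200 + 200 - 13 - 60} \cdot 14 + 324\right)^{2} = \left(3 \cdot \frac{1}{1327} \cdot 14 + 324\right)^{2} = \left(\frac{42}{1327} + 324\right)^{2} = \left(\frac{429990}{1327}\right)^{2} = \frac{184891400100}{1760929}$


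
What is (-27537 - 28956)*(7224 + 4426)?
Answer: -658143450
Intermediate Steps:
(-27537 - 28956)*(7224 + 4426) = -56493*11650 = -658143450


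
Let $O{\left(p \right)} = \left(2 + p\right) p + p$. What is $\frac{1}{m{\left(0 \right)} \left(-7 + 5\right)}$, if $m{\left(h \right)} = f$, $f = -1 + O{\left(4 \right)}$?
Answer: $- \frac{1}{54} \approx -0.018519$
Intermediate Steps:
$O{\left(p \right)} = p + p \left(2 + p\right)$ ($O{\left(p \right)} = p \left(2 + p\right) + p = p + p \left(2 + p\right)$)
$f = 27$ ($f = -1 + 4 \left(3 + 4\right) = -1 + 4 \cdot 7 = -1 + 28 = 27$)
$m{\left(h \right)} = 27$
$\frac{1}{m{\left(0 \right)} \left(-7 + 5\right)} = \frac{1}{27 \left(-7 + 5\right)} = \frac{1}{27 \left(-2\right)} = \frac{1}{-54} = - \frac{1}{54}$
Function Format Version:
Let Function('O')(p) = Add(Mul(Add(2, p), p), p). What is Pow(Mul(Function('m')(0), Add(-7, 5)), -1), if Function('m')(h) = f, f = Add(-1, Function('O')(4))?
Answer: Rational(-1, 54) ≈ -0.018519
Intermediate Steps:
Function('O')(p) = Add(p, Mul(p, Add(2, p))) (Function('O')(p) = Add(Mul(p, Add(2, p)), p) = Add(p, Mul(p, Add(2, p))))
f = 27 (f = Add(-1, Mul(4, Add(3, 4))) = Add(-1, Mul(4, 7)) = Add(-1, 28) = 27)
Function('m')(h) = 27
Pow(Mul(Function('m')(0), Add(-7, 5)), -1) = Pow(Mul(27, Add(-7, 5)), -1) = Pow(Mul(27, -2), -1) = Pow(-54, -1) = Rational(-1, 54)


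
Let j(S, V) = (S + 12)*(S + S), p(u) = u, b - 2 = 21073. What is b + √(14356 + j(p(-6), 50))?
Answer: 21075 + 2*√3571 ≈ 21195.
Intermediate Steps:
b = 21075 (b = 2 + 21073 = 21075)
j(S, V) = 2*S*(12 + S) (j(S, V) = (12 + S)*(2*S) = 2*S*(12 + S))
b + √(14356 + j(p(-6), 50)) = 21075 + √(14356 + 2*(-6)*(12 - 6)) = 21075 + √(14356 + 2*(-6)*6) = 21075 + √(14356 - 72) = 21075 + √14284 = 21075 + 2*√3571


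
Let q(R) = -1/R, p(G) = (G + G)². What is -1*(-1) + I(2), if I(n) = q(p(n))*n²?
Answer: ¾ ≈ 0.75000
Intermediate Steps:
p(G) = 4*G² (p(G) = (2*G)² = 4*G²)
I(n) = -¼ (I(n) = (-1/(4*n²))*n² = -¼)
-1*(-1) + I(2) = -1*(-1) - ¼ = 1 - ¼ = ¾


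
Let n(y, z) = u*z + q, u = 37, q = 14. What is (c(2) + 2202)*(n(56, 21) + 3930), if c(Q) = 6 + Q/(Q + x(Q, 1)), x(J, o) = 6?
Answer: 41700593/4 ≈ 1.0425e+7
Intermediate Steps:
n(y, z) = 14 + 37*z (n(y, z) = 37*z + 14 = 14 + 37*z)
c(Q) = 6 + Q/(6 + Q) (c(Q) = 6 + Q/(Q + 6) = 6 + Q/(6 + Q))
(c(2) + 2202)*(n(56, 21) + 3930) = ((36 + 7*2)/(6 + 2) + 2202)*((14 + 37*21) + 3930) = ((36 + 14)/8 + 2202)*((14 + 777) + 3930) = ((⅛)*50 + 2202)*(791 + 3930) = (25/4 + 2202)*4721 = (8833/4)*4721 = 41700593/4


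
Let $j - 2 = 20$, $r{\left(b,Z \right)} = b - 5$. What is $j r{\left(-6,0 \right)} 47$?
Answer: $-11374$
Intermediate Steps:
$r{\left(b,Z \right)} = -5 + b$
$j = 22$ ($j = 2 + 20 = 22$)
$j r{\left(-6,0 \right)} 47 = 22 \left(-5 - 6\right) 47 = 22 \left(-11\right) 47 = \left(-242\right) 47 = -11374$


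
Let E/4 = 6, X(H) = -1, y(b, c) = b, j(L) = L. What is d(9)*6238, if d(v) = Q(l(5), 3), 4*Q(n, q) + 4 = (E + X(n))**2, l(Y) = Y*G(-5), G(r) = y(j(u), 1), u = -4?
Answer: 1637475/2 ≈ 8.1874e+5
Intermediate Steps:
E = 24 (E = 4*6 = 24)
G(r) = -4
l(Y) = -4*Y (l(Y) = Y*(-4) = -4*Y)
Q(n, q) = 525/4 (Q(n, q) = -1 + (24 - 1)**2/4 = -1 + (1/4)*23**2 = -1 + (1/4)*529 = -1 + 529/4 = 525/4)
d(v) = 525/4
d(9)*6238 = (525/4)*6238 = 1637475/2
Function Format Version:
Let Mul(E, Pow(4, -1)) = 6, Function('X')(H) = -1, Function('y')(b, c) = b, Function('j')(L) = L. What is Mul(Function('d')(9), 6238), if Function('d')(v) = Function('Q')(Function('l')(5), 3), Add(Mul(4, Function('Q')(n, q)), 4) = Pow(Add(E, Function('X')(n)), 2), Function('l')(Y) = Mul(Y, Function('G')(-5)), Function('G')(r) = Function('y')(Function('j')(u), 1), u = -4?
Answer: Rational(1637475, 2) ≈ 8.1874e+5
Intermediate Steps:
E = 24 (E = Mul(4, 6) = 24)
Function('G')(r) = -4
Function('l')(Y) = Mul(-4, Y) (Function('l')(Y) = Mul(Y, -4) = Mul(-4, Y))
Function('Q')(n, q) = Rational(525, 4) (Function('Q')(n, q) = Add(-1, Mul(Rational(1, 4), Pow(Add(24, -1), 2))) = Add(-1, Mul(Rational(1, 4), Pow(23, 2))) = Add(-1, Mul(Rational(1, 4), 529)) = Add(-1, Rational(529, 4)) = Rational(525, 4))
Function('d')(v) = Rational(525, 4)
Mul(Function('d')(9), 6238) = Mul(Rational(525, 4), 6238) = Rational(1637475, 2)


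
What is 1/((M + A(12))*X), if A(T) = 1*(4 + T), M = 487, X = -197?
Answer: -1/99091 ≈ -1.0092e-5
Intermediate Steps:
A(T) = 4 + T
1/((M + A(12))*X) = 1/((487 + (4 + 12))*(-197)) = 1/((487 + 16)*(-197)) = 1/(503*(-197)) = 1/(-99091) = -1/99091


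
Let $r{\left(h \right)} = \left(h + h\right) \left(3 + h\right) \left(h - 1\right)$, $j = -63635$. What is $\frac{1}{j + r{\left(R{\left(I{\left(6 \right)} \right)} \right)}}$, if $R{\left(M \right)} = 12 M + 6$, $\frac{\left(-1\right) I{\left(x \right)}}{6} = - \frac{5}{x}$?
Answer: $\frac{1}{528385} \approx 1.8926 \cdot 10^{-6}$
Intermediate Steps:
$I{\left(x \right)} = \frac{30}{x}$ ($I{\left(x \right)} = - 6 \left(- \frac{5}{x}\right) = \frac{30}{x}$)
$R{\left(M \right)} = 6 + 12 M$
$r{\left(h \right)} = 2 h \left(-1 + h\right) \left(3 + h\right)$ ($r{\left(h \right)} = 2 h \left(3 + h\right) \left(-1 + h\right) = 2 h \left(-1 + h\right) \left(3 + h\right)$)
$\frac{1}{j + r{\left(R{\left(I{\left(6 \right)} \right)} \right)}} = \frac{1}{-63635 + 2 \left(6 + 12 \cdot \frac{30}{6}\right) \left(-3 + \left(6 + 12 \cdot \frac{30}{6}\right)^{2} + 2 \left(6 + 12 \cdot \frac{30}{6}\right)\right)} = \frac{1}{-63635 + 2 \left(6 + 12 \cdot 30 \cdot \frac{1}{6}\right) \left(-3 + \left(6 + 12 \cdot 30 \cdot \frac{1}{6}\right)^{2} + 2 \left(6 + 12 \cdot 30 \cdot \frac{1}{6}\right)\right)} = \frac{1}{-63635 + 2 \left(6 + 12 \cdot 5\right) \left(-3 + \left(6 + 12 \cdot 5\right)^{2} + 2 \left(6 + 12 \cdot 5\right)\right)} = \frac{1}{-63635 + 2 \left(6 + 60\right) \left(-3 + \left(6 + 60\right)^{2} + 2 \left(6 + 60\right)\right)} = \frac{1}{-63635 + 2 \cdot 66 \left(-3 + 66^{2} + 2 \cdot 66\right)} = \frac{1}{-63635 + 2 \cdot 66 \left(-3 + 4356 + 132\right)} = \frac{1}{-63635 + 2 \cdot 66 \cdot 4485} = \frac{1}{-63635 + 592020} = \frac{1}{528385}$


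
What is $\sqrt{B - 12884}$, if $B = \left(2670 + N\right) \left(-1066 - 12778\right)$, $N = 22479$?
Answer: $34 i \sqrt{301190} \approx 18659.0 i$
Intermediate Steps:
$B = -348162756$ ($B = \left(2670 + 22479\right) \left(-1066 - 12778\right) = 25149 \left(-13844\right) = -348162756$)
$\sqrt{B - 12884} = \sqrt{-348162756 - 12884} = \sqrt{-348175640} = 34 i \sqrt{301190}$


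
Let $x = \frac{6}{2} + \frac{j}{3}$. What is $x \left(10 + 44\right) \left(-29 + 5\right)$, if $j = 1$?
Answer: $-4320$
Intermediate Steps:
$x = \frac{10}{3}$ ($x = \frac{6}{2} + 1 \cdot \frac{1}{3} = 6 \cdot \frac{1}{2} + 1 \cdot \frac{1}{3} = 3 + \frac{1}{3} = \frac{10}{3} \approx 3.3333$)
$x \left(10 + 44\right) \left(-29 + 5\right) = \frac{10 \left(10 + 44\right) \left(-29 + 5\right)}{3} = \frac{10 \cdot 54 \left(-24\right)}{3} = \frac{10}{3} \left(-1296\right) = -4320$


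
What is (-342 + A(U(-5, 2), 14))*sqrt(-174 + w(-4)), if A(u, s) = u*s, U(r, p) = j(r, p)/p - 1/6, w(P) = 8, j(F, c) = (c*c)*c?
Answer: -865*I*sqrt(166)/3 ≈ -3714.9*I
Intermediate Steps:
j(F, c) = c**3 (j(F, c) = c**2*c = c**3)
U(r, p) = -1/6 + p**2 (U(r, p) = p**3/p - 1/6 = p**2 - 1*1/6 = p**2 - 1/6 = -1/6 + p**2)
A(u, s) = s*u
(-342 + A(U(-5, 2), 14))*sqrt(-174 + w(-4)) = (-342 + 14*(-1/6 + 2**2))*sqrt(-174 + 8) = (-342 + 14*(-1/6 + 4))*sqrt(-166) = (-342 + 14*(23/6))*(I*sqrt(166)) = (-342 + 161/3)*(I*sqrt(166)) = -865*I*sqrt(166)/3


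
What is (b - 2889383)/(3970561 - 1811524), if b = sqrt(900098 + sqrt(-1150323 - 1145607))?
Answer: -2889383/2159037 + sqrt(900098 + 29*I*sqrt(2730))/2159037 ≈ -1.3378 + 3.6987e-7*I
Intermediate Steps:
b = sqrt(900098 + 29*I*sqrt(2730)) (b = sqrt(900098 + sqrt(-2295930)) = sqrt(900098 + 29*I*sqrt(2730)) ≈ 948.74 + 0.799*I)
(b - 2889383)/(3970561 - 1811524) = (sqrt(900098 + 29*I*sqrt(2730)) - 2889383)/(3970561 - 1811524) = (-2889383 + sqrt(900098 + 29*I*sqrt(2730)))/2159037 = (-2889383 + sqrt(900098 + 29*I*sqrt(2730)))*(1/2159037) = -2889383/2159037 + sqrt(900098 + 29*I*sqrt(2730))/2159037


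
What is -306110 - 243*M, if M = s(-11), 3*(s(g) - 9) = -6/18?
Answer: -308270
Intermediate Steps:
s(g) = 80/9 (s(g) = 9 + (-6/18)/3 = 9 + (-6*1/18)/3 = 9 + (⅓)*(-⅓) = 9 - ⅑ = 80/9)
M = 80/9 ≈ 8.8889
-306110 - 243*M = -306110 - 243*80/9 = -306110 - 1*2160 = -306110 - 2160 = -308270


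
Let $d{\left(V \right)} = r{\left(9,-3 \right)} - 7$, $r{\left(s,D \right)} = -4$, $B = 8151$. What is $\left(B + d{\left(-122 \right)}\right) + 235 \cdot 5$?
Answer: $9315$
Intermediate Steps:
$d{\left(V \right)} = -11$ ($d{\left(V \right)} = -4 - 7 = -11$)
$\left(B + d{\left(-122 \right)}\right) + 235 \cdot 5 = \left(8151 - 11\right) + 235 \cdot 5 = 8140 + 1175 = 9315$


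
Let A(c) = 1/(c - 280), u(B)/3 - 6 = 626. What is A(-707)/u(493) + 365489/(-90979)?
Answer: -13958340043/3474565992 ≈ -4.0173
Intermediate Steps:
u(B) = 1896 (u(B) = 18 + 3*626 = 18 + 1878 = 1896)
A(c) = 1/(-280 + c)
A(-707)/u(493) + 365489/(-90979) = 1/(-280 - 707*1896) + 365489/(-90979) = (1/1896)/(-987) + 365489*(-1/90979) = -1/987*1/1896 - 365489/90979 = -1/1871352 - 365489/90979 = -13958340043/3474565992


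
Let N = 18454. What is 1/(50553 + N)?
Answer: 1/69007 ≈ 1.4491e-5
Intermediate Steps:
1/(50553 + N) = 1/(50553 + 18454) = 1/69007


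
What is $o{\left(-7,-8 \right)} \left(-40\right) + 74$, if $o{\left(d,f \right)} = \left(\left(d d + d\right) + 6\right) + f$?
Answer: $-1526$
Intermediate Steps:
$o{\left(d,f \right)} = 6 + d + f + d^{2}$ ($o{\left(d,f \right)} = \left(\left(d^{2} + d\right) + 6\right) + f = \left(\left(d + d^{2}\right) + 6\right) + f = \left(6 + d + d^{2}\right) + f = 6 + d + f + d^{2}$)
$o{\left(-7,-8 \right)} \left(-40\right) + 74 = \left(6 - 7 - 8 + \left(-7\right)^{2}\right) \left(-40\right) + 74 = \left(6 - 7 - 8 + 49\right) \left(-40\right) + 74 = 40 \left(-40\right) + 74 = -1600 + 74 = -1526$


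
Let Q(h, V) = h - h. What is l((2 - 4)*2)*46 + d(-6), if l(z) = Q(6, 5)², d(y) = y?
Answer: -6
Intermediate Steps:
Q(h, V) = 0
l(z) = 0 (l(z) = 0² = 0)
l((2 - 4)*2)*46 + d(-6) = 0*46 - 6 = 0 - 6 = -6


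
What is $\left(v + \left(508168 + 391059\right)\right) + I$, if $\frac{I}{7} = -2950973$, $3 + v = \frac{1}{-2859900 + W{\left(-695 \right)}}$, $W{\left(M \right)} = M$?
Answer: $- \frac{56518454584266}{2860595} \approx -1.9758 \cdot 10^{7}$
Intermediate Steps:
$v = - \frac{8581786}{2860595}$ ($v = -3 + \frac{1}{-2859900 - 695} = -3 + \frac{1}{-2860595} = -3 - \frac{1}{2860595} = - \frac{8581786}{2860595} \approx -3.0$)
$I = -20656811$ ($I = 7 \left(-2950973\right) = -20656811$)
$\left(v + \left(508168 + 391059\right)\right) + I = \left(- \frac{8581786}{2860595} + \left(508168 + 391059\right)\right) - 20656811 = \left(- \frac{8581786}{2860595} + 899227\right) - 20656811 = \frac{2572315678279}{2860595} - 20656811 = - \frac{56518454584266}{2860595}$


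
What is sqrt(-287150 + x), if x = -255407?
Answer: I*sqrt(542557) ≈ 736.58*I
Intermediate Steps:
sqrt(-287150 + x) = sqrt(-287150 - 255407) = sqrt(-542557) = I*sqrt(542557)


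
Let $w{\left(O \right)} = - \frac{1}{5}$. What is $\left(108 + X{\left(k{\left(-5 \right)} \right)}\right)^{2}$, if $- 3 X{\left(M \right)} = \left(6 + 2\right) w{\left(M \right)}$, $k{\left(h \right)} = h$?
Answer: $\frac{2650384}{225} \approx 11779.0$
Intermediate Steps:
$w{\left(O \right)} = - \frac{1}{5}$ ($w{\left(O \right)} = \left(-1\right) \frac{1}{5} = - \frac{1}{5}$)
$X{\left(M \right)} = \frac{8}{15}$ ($X{\left(M \right)} = - \frac{\left(6 + 2\right) \left(- \frac{1}{5}\right)}{3} = - \frac{8 \left(- \frac{1}{5}\right)}{3} = \left(- \frac{1}{3}\right) \left(- \frac{8}{5}\right) = \frac{8}{15}$)
$\left(108 + X{\left(k{\left(-5 \right)} \right)}\right)^{2} = \left(108 + \frac{8}{15}\right)^{2} = \left(\frac{1628}{15}\right)^{2} = \frac{2650384}{225}$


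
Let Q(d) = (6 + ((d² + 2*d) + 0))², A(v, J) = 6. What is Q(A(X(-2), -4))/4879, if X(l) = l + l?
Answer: 2916/4879 ≈ 0.59766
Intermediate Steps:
X(l) = 2*l
Q(d) = (6 + d² + 2*d)² (Q(d) = (6 + (d² + 2*d))² = (6 + d² + 2*d)²)
Q(A(X(-2), -4))/4879 = (6 + 6² + 2*6)²/4879 = (6 + 36 + 12)²*(1/4879) = 54²*(1/4879) = 2916*(1/4879) = 2916/4879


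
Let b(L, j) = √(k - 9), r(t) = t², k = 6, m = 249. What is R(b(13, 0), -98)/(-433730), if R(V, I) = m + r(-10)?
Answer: -349/433730 ≈ -0.00080465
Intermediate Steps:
b(L, j) = I*√3 (b(L, j) = √(6 - 9) = √(-3) = I*√3)
R(V, I) = 349 (R(V, I) = 249 + (-10)² = 249 + 100 = 349)
R(b(13, 0), -98)/(-433730) = 349/(-433730) = 349*(-1/433730) = -349/433730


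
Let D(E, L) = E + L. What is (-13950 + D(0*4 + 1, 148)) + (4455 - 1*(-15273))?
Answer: 5927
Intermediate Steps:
(-13950 + D(0*4 + 1, 148)) + (4455 - 1*(-15273)) = (-13950 + ((0*4 + 1) + 148)) + (4455 - 1*(-15273)) = (-13950 + ((0 + 1) + 148)) + (4455 + 15273) = (-13950 + (1 + 148)) + 19728 = (-13950 + 149) + 19728 = -13801 + 19728 = 5927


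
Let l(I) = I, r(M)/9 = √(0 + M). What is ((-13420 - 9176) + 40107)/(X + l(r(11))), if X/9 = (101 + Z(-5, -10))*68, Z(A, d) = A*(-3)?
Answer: 46042256/186661599 - 5837*√11/186661599 ≈ 0.24656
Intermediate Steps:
r(M) = 9*√M (r(M) = 9*√(0 + M) = 9*√M)
Z(A, d) = -3*A
X = 70992 (X = 9*((101 - 3*(-5))*68) = 9*((101 + 15)*68) = 9*(116*68) = 9*7888 = 70992)
((-13420 - 9176) + 40107)/(X + l(r(11))) = ((-13420 - 9176) + 40107)/(70992 + 9*√11) = (-22596 + 40107)/(70992 + 9*√11) = 17511/(70992 + 9*√11)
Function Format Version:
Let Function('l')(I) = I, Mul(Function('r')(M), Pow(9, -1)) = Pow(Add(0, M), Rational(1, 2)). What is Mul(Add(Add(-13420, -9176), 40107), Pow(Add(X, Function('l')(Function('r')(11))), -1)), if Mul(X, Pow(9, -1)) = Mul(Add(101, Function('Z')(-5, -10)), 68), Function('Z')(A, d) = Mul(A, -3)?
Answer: Add(Rational(46042256, 186661599), Mul(Rational(-5837, 186661599), Pow(11, Rational(1, 2)))) ≈ 0.24656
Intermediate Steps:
Function('r')(M) = Mul(9, Pow(M, Rational(1, 2))) (Function('r')(M) = Mul(9, Pow(Add(0, M), Rational(1, 2))) = Mul(9, Pow(M, Rational(1, 2))))
Function('Z')(A, d) = Mul(-3, A)
X = 70992 (X = Mul(9, Mul(Add(101, Mul(-3, -5)), 68)) = Mul(9, Mul(Add(101, 15), 68)) = Mul(9, Mul(116, 68)) = Mul(9, 7888) = 70992)
Mul(Add(Add(-13420, -9176), 40107), Pow(Add(X, Function('l')(Function('r')(11))), -1)) = Mul(Add(Add(-13420, -9176), 40107), Pow(Add(70992, Mul(9, Pow(11, Rational(1, 2)))), -1)) = Mul(Add(-22596, 40107), Pow(Add(70992, Mul(9, Pow(11, Rational(1, 2)))), -1)) = Mul(17511, Pow(Add(70992, Mul(9, Pow(11, Rational(1, 2)))), -1))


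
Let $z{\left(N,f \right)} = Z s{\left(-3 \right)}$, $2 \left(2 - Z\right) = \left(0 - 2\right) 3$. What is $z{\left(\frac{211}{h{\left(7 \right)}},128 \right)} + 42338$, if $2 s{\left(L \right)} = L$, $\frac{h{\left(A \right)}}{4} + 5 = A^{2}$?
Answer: $\frac{84661}{2} \approx 42331.0$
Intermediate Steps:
$h{\left(A \right)} = -20 + 4 A^{2}$
$s{\left(L \right)} = \frac{L}{2}$
$Z = 5$ ($Z = 2 - \frac{\left(0 - 2\right) 3}{2} = 2 - \frac{\left(-2\right) 3}{2} = 2 - -3 = 2 + 3 = 5$)
$z{\left(N,f \right)} = - \frac{15}{2}$ ($z{\left(N,f \right)} = 5 \cdot \frac{1}{2} \left(-3\right) = 5 \left(- \frac{3}{2}\right) = - \frac{15}{2}$)
$z{\left(\frac{211}{h{\left(7 \right)}},128 \right)} + 42338 = - \frac{15}{2} + 42338 = \frac{84661}{2}$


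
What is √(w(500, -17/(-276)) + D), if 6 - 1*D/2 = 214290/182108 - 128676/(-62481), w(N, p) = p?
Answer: 17*√331136483610863159697/130850334402 ≈ 2.3642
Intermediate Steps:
D = 5241292865/948190829 (D = 12 - 2*(214290/182108 - 128676/(-62481)) = 12 - 2*(214290*(1/182108) - 128676*(-1/62481)) = 12 - 2*(107145/91054 + 42892/20827) = 12 - 2*6136997083/1896381658 = 12 - 6136997083/948190829 = 5241292865/948190829 ≈ 5.5277)
√(w(500, -17/(-276)) + D) = √(-17/(-276) + 5241292865/948190829) = √(-17*(-1/276) + 5241292865/948190829) = √(17/276 + 5241292865/948190829) = √(1462716074833/261700668804) = 17*√331136483610863159697/130850334402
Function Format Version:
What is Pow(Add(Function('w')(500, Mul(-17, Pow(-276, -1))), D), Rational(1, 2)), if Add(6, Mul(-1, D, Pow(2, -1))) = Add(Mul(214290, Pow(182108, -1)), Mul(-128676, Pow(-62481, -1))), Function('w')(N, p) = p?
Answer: Mul(Rational(17, 130850334402), Pow(331136483610863159697, Rational(1, 2))) ≈ 2.3642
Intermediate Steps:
D = Rational(5241292865, 948190829) (D = Add(12, Mul(-2, Add(Mul(214290, Pow(182108, -1)), Mul(-128676, Pow(-62481, -1))))) = Add(12, Mul(-2, Add(Mul(214290, Rational(1, 182108)), Mul(-128676, Rational(-1, 62481))))) = Add(12, Mul(-2, Add(Rational(107145, 91054), Rational(42892, 20827)))) = Add(12, Mul(-2, Rational(6136997083, 1896381658))) = Add(12, Rational(-6136997083, 948190829)) = Rational(5241292865, 948190829) ≈ 5.5277)
Pow(Add(Function('w')(500, Mul(-17, Pow(-276, -1))), D), Rational(1, 2)) = Pow(Add(Mul(-17, Pow(-276, -1)), Rational(5241292865, 948190829)), Rational(1, 2)) = Pow(Add(Mul(-17, Rational(-1, 276)), Rational(5241292865, 948190829)), Rational(1, 2)) = Pow(Add(Rational(17, 276), Rational(5241292865, 948190829)), Rational(1, 2)) = Pow(Rational(1462716074833, 261700668804), Rational(1, 2)) = Mul(Rational(17, 130850334402), Pow(331136483610863159697, Rational(1, 2)))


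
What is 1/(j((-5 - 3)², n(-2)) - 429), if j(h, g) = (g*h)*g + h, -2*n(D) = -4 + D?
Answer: 1/211 ≈ 0.0047393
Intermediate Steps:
n(D) = 2 - D/2 (n(D) = -(-4 + D)/2 = 2 - D/2)
j(h, g) = h + h*g² (j(h, g) = h*g² + h = h + h*g²)
1/(j((-5 - 3)², n(-2)) - 429) = 1/((-5 - 3)²*(1 + (2 - ½*(-2))²) - 429) = 1/((-8)²*(1 + (2 + 1)²) - 429) = 1/(64*(1 + 3²) - 429) = 1/(64*(1 + 9) - 429) = 1/(64*10 - 429) = 1/(640 - 429) = 1/211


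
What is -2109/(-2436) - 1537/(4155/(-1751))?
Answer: 2188246009/3373860 ≈ 648.59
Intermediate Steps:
-2109/(-2436) - 1537/(4155/(-1751)) = -2109*(-1/2436) - 1537/(4155*(-1/1751)) = 703/812 - 1537/(-4155/1751) = 703/812 - 1537*(-1751/4155) = 703/812 + 2691287/4155 = 2188246009/3373860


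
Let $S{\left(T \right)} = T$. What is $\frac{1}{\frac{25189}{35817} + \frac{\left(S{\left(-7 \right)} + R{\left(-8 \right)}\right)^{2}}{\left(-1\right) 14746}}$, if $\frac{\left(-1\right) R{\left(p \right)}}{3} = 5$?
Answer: $\frac{264078741}{177050783} \approx 1.4915$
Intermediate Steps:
$R{\left(p \right)} = -15$ ($R{\left(p \right)} = \left(-3\right) 5 = -15$)
$\frac{1}{\frac{25189}{35817} + \frac{\left(S{\left(-7 \right)} + R{\left(-8 \right)}\right)^{2}}{\left(-1\right) 14746}} = \frac{1}{\frac{25189}{35817} + \frac{\left(-7 - 15\right)^{2}}{\left(-1\right) 14746}} = \frac{1}{25189 \cdot \frac{1}{35817} + \frac{\left(-22\right)^{2}}{-14746}} = \frac{1}{\frac{25189}{35817} + 484 \left(- \frac{1}{14746}\right)} = \frac{1}{\frac{25189}{35817} - \frac{242}{7373}} = \frac{1}{\frac{177050783}{264078741}} = \frac{264078741}{177050783}$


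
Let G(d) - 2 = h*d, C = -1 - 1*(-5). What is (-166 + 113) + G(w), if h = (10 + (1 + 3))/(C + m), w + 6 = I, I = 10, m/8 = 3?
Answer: -49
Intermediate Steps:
m = 24 (m = 8*3 = 24)
C = 4 (C = -1 + 5 = 4)
w = 4 (w = -6 + 10 = 4)
h = ½ (h = (10 + (1 + 3))/(4 + 24) = (10 + 4)/28 = 14*(1/28) = ½ ≈ 0.50000)
G(d) = 2 + d/2
(-166 + 113) + G(w) = (-166 + 113) + (2 + (½)*4) = -53 + (2 + 2) = -53 + 4 = -49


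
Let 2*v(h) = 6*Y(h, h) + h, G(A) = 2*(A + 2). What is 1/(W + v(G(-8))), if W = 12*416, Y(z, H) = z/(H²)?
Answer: 4/19943 ≈ 0.00020057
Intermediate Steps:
G(A) = 4 + 2*A (G(A) = 2*(2 + A) = 4 + 2*A)
Y(z, H) = z/H²
W = 4992
v(h) = h/2 + 3/h (v(h) = (6*(h/h²) + h)/2 = (6/h + h)/2 = (h + 6/h)/2 = h/2 + 3/h)
1/(W + v(G(-8))) = 1/(4992 + ((4 + 2*(-8))/2 + 3/(4 + 2*(-8)))) = 1/(4992 + ((4 - 16)/2 + 3/(4 - 16))) = 1/(4992 + ((½)*(-12) + 3/(-12))) = 1/(4992 + (-6 + 3*(-1/12))) = 1/(4992 + (-6 - ¼)) = 1/(4992 - 25/4) = 1/(19943/4) = 4/19943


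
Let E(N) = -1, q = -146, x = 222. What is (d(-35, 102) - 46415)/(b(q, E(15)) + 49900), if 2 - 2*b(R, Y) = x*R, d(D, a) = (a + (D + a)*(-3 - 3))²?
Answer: 43585/66107 ≈ 0.65931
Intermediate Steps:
d(D, a) = (-6*D - 5*a)² (d(D, a) = (a + (D + a)*(-6))² = (a + (-6*D - 6*a))² = (-6*D - 5*a)²)
b(R, Y) = 1 - 111*R
(d(-35, 102) - 46415)/(b(q, E(15)) + 49900) = ((5*102 + 6*(-35))² - 46415)/((1 - 111*(-146)) + 49900) = ((510 - 210)² - 46415)/((1 + 16206) + 49900) = (300² - 46415)/(16207 + 49900) = (90000 - 46415)/66107 = 43585*(1/66107) = 43585/66107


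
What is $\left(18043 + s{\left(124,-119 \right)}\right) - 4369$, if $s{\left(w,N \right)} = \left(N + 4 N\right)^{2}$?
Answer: $367699$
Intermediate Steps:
$s{\left(w,N \right)} = 25 N^{2}$ ($s{\left(w,N \right)} = \left(5 N\right)^{2} = 25 N^{2}$)
$\left(18043 + s{\left(124,-119 \right)}\right) - 4369 = \left(18043 + 25 \left(-119\right)^{2}\right) - 4369 = \left(18043 + 25 \cdot 14161\right) - 4369 = \left(18043 + 354025\right) - 4369 = 372068 - 4369 = 367699$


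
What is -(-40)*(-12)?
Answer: -480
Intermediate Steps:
-(-40)*(-12) = -10*48 = -480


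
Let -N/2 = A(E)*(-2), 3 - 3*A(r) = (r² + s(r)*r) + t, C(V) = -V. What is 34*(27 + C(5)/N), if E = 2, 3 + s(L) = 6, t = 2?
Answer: 5593/6 ≈ 932.17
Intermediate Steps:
s(L) = 3 (s(L) = -3 + 6 = 3)
A(r) = ⅓ - r - r²/3 (A(r) = 1 - ((r² + 3*r) + 2)/3 = 1 - (2 + r² + 3*r)/3 = 1 + (-⅔ - r - r²/3) = ⅓ - r - r²/3)
N = -12 (N = -2*(⅓ - 1*2 - ⅓*2²)*(-2) = -2*(⅓ - 2 - ⅓*4)*(-2) = -2*(⅓ - 2 - 4/3)*(-2) = -(-6)*(-2) = -2*6 = -12)
34*(27 + C(5)/N) = 34*(27 - 1*5/(-12)) = 34*(27 - 5*(-1/12)) = 34*(27 + 5/12) = 34*(329/12) = 5593/6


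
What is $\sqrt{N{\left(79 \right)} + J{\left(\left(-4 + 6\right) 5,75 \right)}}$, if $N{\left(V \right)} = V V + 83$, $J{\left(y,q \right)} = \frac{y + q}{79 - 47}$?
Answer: $\frac{\sqrt{404906}}{8} \approx 79.54$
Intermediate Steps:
$J{\left(y,q \right)} = \frac{q}{32} + \frac{y}{32}$ ($J{\left(y,q \right)} = \frac{q + y}{32} = \left(q + y\right) \frac{1}{32} = \frac{q}{32} + \frac{y}{32}$)
$N{\left(V \right)} = 83 + V^{2}$ ($N{\left(V \right)} = V^{2} + 83 = 83 + V^{2}$)
$\sqrt{N{\left(79 \right)} + J{\left(\left(-4 + 6\right) 5,75 \right)}} = \sqrt{\left(83 + 79^{2}\right) + \left(\frac{1}{32} \cdot 75 + \frac{\left(-4 + 6\right) 5}{32}\right)} = \sqrt{\left(83 + 6241\right) + \left(\frac{75}{32} + \frac{2 \cdot 5}{32}\right)} = \sqrt{6324 + \left(\frac{75}{32} + \frac{1}{32} \cdot 10\right)} = \sqrt{6324 + \left(\frac{75}{32} + \frac{5}{16}\right)} = \sqrt{6324 + \frac{85}{32}} = \sqrt{\frac{202453}{32}} = \frac{\sqrt{404906}}{8}$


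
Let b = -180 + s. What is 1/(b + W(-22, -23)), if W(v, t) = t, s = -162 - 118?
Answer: -1/483 ≈ -0.0020704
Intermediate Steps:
s = -280
b = -460 (b = -180 - 280 = -460)
1/(b + W(-22, -23)) = 1/(-460 - 23) = 1/(-483) = -1/483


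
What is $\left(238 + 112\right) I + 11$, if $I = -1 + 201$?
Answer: $70011$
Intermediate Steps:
$I = 200$
$\left(238 + 112\right) I + 11 = \left(238 + 112\right) 200 + 11 = 350 \cdot 200 + 11 = 70000 + 11 = 70011$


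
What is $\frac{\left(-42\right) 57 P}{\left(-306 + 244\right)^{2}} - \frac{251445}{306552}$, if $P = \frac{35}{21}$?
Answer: $- \frac{182474755}{98198824} \approx -1.8582$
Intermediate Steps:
$P = \frac{5}{3}$ ($P = 35 \cdot \frac{1}{21} = \frac{5}{3} \approx 1.6667$)
$\frac{\left(-42\right) 57 P}{\left(-306 + 244\right)^{2}} - \frac{251445}{306552} = \frac{\left(-42\right) 57 \cdot \frac{5}{3}}{\left(-306 + 244\right)^{2}} - \frac{251445}{306552} = \frac{\left(-2394\right) \frac{5}{3}}{\left(-62\right)^{2}} - \frac{83815}{102184} = - \frac{3990}{3844} - \frac{83815}{102184} = \left(-3990\right) \frac{1}{3844} - \frac{83815}{102184} = - \frac{1995}{1922} - \frac{83815}{102184} = - \frac{182474755}{98198824}$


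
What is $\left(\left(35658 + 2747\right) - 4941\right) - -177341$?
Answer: $210805$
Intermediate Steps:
$\left(\left(35658 + 2747\right) - 4941\right) - -177341 = \left(38405 - 4941\right) + 177341 = 33464 + 177341 = 210805$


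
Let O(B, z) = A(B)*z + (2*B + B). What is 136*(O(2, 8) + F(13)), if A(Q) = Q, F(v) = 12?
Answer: 4624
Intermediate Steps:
O(B, z) = 3*B + B*z (O(B, z) = B*z + (2*B + B) = B*z + 3*B = 3*B + B*z)
136*(O(2, 8) + F(13)) = 136*(2*(3 + 8) + 12) = 136*(2*11 + 12) = 136*(22 + 12) = 136*34 = 4624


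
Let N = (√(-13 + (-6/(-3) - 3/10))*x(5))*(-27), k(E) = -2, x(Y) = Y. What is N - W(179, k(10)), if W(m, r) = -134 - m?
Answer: 313 - 27*I*√1130/2 ≈ 313.0 - 453.81*I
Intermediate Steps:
N = -27*I*√1130/2 (N = (√(-13 + (-6/(-3) - 3/10))*5)*(-27) = (√(-13 + (-6*(-⅓) - 3*⅒))*5)*(-27) = (√(-13 + (2 - 3/10))*5)*(-27) = (√(-13 + 17/10)*5)*(-27) = (√(-113/10)*5)*(-27) = ((I*√1130/10)*5)*(-27) = (I*√1130/2)*(-27) = -27*I*√1130/2 ≈ -453.81*I)
N - W(179, k(10)) = -27*I*√1130/2 - (-134 - 1*179) = -27*I*√1130/2 - (-134 - 179) = -27*I*√1130/2 - 1*(-313) = -27*I*√1130/2 + 313 = 313 - 27*I*√1130/2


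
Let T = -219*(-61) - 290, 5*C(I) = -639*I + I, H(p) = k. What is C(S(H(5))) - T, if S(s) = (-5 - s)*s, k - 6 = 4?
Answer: 6071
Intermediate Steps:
k = 10 (k = 6 + 4 = 10)
H(p) = 10
S(s) = s*(-5 - s)
C(I) = -638*I/5 (C(I) = (-639*I + I)/5 = (-638*I)/5 = -638*I/5)
T = 13069 (T = 13359 - 290 = 13069)
C(S(H(5))) - T = -(-638)*10*(5 + 10)/5 - 1*13069 = -(-638)*10*15/5 - 13069 = -638/5*(-150) - 13069 = 19140 - 13069 = 6071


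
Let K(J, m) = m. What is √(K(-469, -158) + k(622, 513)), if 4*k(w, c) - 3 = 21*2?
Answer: I*√587/2 ≈ 12.114*I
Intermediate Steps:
k(w, c) = 45/4 (k(w, c) = ¾ + (21*2)/4 = ¾ + (¼)*42 = ¾ + 21/2 = 45/4)
√(K(-469, -158) + k(622, 513)) = √(-158 + 45/4) = √(-587/4) = I*√587/2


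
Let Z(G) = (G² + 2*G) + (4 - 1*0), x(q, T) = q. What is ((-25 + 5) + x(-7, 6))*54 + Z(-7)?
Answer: -1419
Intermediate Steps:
Z(G) = 4 + G² + 2*G (Z(G) = (G² + 2*G) + (4 + 0) = (G² + 2*G) + 4 = 4 + G² + 2*G)
((-25 + 5) + x(-7, 6))*54 + Z(-7) = ((-25 + 5) - 7)*54 + (4 + (-7)² + 2*(-7)) = (-20 - 7)*54 + (4 + 49 - 14) = -27*54 + 39 = -1458 + 39 = -1419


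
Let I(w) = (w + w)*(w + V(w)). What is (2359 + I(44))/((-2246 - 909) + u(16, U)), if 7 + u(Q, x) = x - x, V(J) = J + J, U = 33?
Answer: -13975/3162 ≈ -4.4197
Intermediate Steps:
V(J) = 2*J
u(Q, x) = -7 (u(Q, x) = -7 + (x - x) = -7 + 0 = -7)
I(w) = 6*w² (I(w) = (w + w)*(w + 2*w) = (2*w)*(3*w) = 6*w²)
(2359 + I(44))/((-2246 - 909) + u(16, U)) = (2359 + 6*44²)/((-2246 - 909) - 7) = (2359 + 6*1936)/(-3155 - 7) = (2359 + 11616)/(-3162) = 13975*(-1/3162) = -13975/3162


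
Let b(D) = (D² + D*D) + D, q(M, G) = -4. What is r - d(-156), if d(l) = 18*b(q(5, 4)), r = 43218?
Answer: 42714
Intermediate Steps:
b(D) = D + 2*D² (b(D) = (D² + D²) + D = 2*D² + D = D + 2*D²)
d(l) = 504 (d(l) = 18*(-4*(1 + 2*(-4))) = 18*(-4*(1 - 8)) = 18*(-4*(-7)) = 18*28 = 504)
r - d(-156) = 43218 - 1*504 = 43218 - 504 = 42714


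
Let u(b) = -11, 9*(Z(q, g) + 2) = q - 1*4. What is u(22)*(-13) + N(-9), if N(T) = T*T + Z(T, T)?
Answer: 1985/9 ≈ 220.56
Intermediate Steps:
Z(q, g) = -22/9 + q/9 (Z(q, g) = -2 + (q - 1*4)/9 = -2 + (q - 4)/9 = -2 + (-4 + q)/9 = -2 + (-4/9 + q/9) = -22/9 + q/9)
N(T) = -22/9 + T² + T/9 (N(T) = T*T + (-22/9 + T/9) = T² + (-22/9 + T/9) = -22/9 + T² + T/9)
u(22)*(-13) + N(-9) = -11*(-13) + (-22/9 + (-9)² + (⅑)*(-9)) = 143 + (-22/9 + 81 - 1) = 143 + 698/9 = 1985/9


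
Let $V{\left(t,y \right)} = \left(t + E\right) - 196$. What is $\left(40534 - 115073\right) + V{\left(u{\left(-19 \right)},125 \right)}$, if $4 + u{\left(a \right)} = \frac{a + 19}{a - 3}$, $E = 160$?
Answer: $-74579$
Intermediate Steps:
$u{\left(a \right)} = -4 + \frac{19 + a}{-3 + a}$ ($u{\left(a \right)} = -4 + \frac{a + 19}{a - 3} = -4 + \frac{19 + a}{-3 + a}$)
$V{\left(t,y \right)} = -36 + t$ ($V{\left(t,y \right)} = \left(t + 160\right) - 196 = \left(160 + t\right) - 196 = -36 + t$)
$\left(40534 - 115073\right) + V{\left(u{\left(-19 \right)},125 \right)} = \left(40534 - 115073\right) - \left(36 - \frac{31 - -57}{-3 - 19}\right) = \left(40534 - 115073\right) - \left(36 - \frac{31 + 57}{-22}\right) = \left(40534 - 115073\right) - 40 = -74539 - 40 = -74579$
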